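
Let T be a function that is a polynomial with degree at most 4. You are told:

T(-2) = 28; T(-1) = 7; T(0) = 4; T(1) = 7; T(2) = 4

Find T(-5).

First differences: -21, -3, 3, -3. Second differences: 18, 6, -6. Third differences: -12, -12.
Level-3 differences are constant, so T has degree 3.
Fitting a degree-3 polynomial gives T(k) = -2k³ + 3k² + 2k + 4.
Then T(-5) = 319.

319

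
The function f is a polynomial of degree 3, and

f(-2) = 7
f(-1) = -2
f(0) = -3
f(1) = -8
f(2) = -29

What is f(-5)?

202

First differences: -9, -1, -5, -21. Second differences: 8, -4, -16. Third differences: -12, -12.
Level-3 differences are constant, so f has degree 3.
Fitting a degree-3 polynomial gives f(m) = -2m³ - 2m² - m - 3.
Then f(-5) = 202.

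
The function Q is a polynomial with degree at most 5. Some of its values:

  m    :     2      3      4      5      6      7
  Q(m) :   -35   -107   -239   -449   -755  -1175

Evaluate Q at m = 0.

Write Q(m) = am^5 + bm^4 + cm³ + dm² + em + p; the 6 given values yield a linear system in the 6 coefficients.
Solving, the top 2 coefficients vanish, and Q(m) = -3m³ - 3m² + 1.
Then Q(0) = 1.

1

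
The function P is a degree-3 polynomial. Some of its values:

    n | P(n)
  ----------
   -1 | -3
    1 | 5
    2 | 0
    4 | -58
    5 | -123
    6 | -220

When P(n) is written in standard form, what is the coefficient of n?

5

Write P(n) = an³ + bn² + cn + d; the 6 given values yield a linear system in the 4 coefficients.
Solving, P(n) = -n³ - n² + 5n + 2.
The coefficient of n is 5.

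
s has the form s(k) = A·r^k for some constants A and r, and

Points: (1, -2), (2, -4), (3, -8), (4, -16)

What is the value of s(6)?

Consecutive ratio: -4/(-2) = 2, and -8/(-4) = 2, so r = 2.
Then A·2^1 = -2 gives A = -1, and s(k) = -1·2^k.
s(6) = -1·2^6 = -64.

-64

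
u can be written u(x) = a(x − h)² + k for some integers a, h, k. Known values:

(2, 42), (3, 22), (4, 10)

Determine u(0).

First differences -20, -12; second difference 8 = 2a, so a = 4.
Expanding, the x-coefficient is −2ah = -8h; matching it to the data gives h = 5, and then k = 6.
So u(x) = 4(x − 5)² + 6.
u(0) = 4·(-5)² + 6 = 106.

106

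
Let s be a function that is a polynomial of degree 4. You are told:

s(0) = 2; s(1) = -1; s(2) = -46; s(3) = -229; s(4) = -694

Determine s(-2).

Write s(n) = an^4 + bn³ + cn² + dn + e; the 5 given values yield a linear system in the 5 coefficients.
Solving, s(n) = -2n^4 - 4n³ + 5n² - 2n + 2.
Then s(-2) = 26.

26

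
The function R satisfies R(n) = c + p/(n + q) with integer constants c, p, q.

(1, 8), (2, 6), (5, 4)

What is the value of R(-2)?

(R(n) − c)(n + q) = p for each data point; the three points give a linear system in c and q, then p follows.
Solving: c = 2, q = 1, p = 12, so R(n) = 2 + 12/(n + 1).
Then R(-2) = 2 + 12/(-1) = -10.

-10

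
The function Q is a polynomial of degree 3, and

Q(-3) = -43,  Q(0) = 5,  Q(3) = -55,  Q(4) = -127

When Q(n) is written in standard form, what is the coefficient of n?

Write Q(n) = an³ + bn² + cn + d; the 4 given values yield a linear system in the 4 coefficients.
Solving, Q(n) = -n³ - 6n² + 7n + 5.
The coefficient of n is 7.

7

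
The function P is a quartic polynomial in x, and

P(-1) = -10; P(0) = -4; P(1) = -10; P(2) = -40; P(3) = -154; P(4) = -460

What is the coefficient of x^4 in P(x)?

-2

First differences: 6, -6, -30, -114, -306. Second differences: -12, -24, -84, -192. Third differences: -12, -60, -108. Fourth differences: -48, -48.
Level-4 differences are constant, so P has degree 4.
Fitting a degree-4 polynomial gives P(x) = -2x^4 + 2x³ - 4x² - 2x - 4.
The coefficient of x^4 is -2.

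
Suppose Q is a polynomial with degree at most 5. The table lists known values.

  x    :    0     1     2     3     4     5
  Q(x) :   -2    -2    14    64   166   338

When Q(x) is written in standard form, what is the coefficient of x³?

3

First differences: 0, 16, 50, 102, 172. Second differences: 16, 34, 52, 70. Third differences: 18, 18, 18.
Level-3 differences are constant, so Q has degree 3.
Fitting a degree-3 polynomial gives Q(x) = 3x³ - x² - 2x - 2.
The coefficient of x³ is 3.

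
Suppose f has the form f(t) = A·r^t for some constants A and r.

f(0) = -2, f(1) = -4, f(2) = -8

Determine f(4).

Consecutive ratio: -4/(-2) = 2, and -8/(-4) = 2, so r = 2.
Then A·2^0 = -2 gives A = -2, and f(t) = -2·2^t.
f(4) = -2·2^4 = -32.

-32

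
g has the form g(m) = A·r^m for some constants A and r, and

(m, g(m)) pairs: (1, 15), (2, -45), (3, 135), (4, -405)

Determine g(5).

1215

Consecutive ratio: -45/15 = -3, and 135/(-45) = -3, so r = -3.
Then A·(-3)^1 = 15 gives A = -5, and g(m) = -5·(-3)^m.
g(5) = -5·(-3)^5 = 1215.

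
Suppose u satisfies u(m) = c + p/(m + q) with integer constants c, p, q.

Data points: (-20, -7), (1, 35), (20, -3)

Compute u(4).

(u(m) − c)(m + q) = p for each data point; the three points give a linear system in c and q, then p follows.
Solving: c = -5, q = 0, p = 40, so u(m) = -5 + 40/(m + 0).
Then u(4) = -5 + 40/4 = 5.

5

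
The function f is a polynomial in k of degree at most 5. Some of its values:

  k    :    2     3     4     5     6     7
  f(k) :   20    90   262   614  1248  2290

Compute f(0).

-6

First differences: 70, 172, 352, 634, 1042. Second differences: 102, 180, 282, 408. Third differences: 78, 102, 126. Fourth differences: 24, 24.
Level-4 differences are constant, so f has degree 4.
Fitting a degree-4 polynomial gives f(k) = k^4 - k³ + 5k² - k - 6.
Then f(0) = -6.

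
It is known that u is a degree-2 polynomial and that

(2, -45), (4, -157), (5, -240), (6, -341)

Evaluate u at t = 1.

Write u(t) = at² + bt + c; the 4 given values yield a linear system in the 3 coefficients.
Solving, u(t) = -9t² - 2t - 5.
Then u(1) = -16.

-16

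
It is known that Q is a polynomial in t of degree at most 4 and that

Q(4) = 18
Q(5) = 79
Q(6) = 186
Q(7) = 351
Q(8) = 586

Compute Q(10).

1314

First differences: 61, 107, 165, 235. Second differences: 46, 58, 70. Third differences: 12, 12.
Level-3 differences are constant, so Q has degree 3.
Fitting a degree-3 polynomial gives Q(t) = 2t³ - 7t² + 2t - 6.
Then Q(10) = 1314.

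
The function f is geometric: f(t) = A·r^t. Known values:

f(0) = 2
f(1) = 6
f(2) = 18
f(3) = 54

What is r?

3

Consecutive ratio: 6/2 = 3, and 18/6 = 3, so r = 3.
Then A·3^0 = 2 gives A = 2, and f(t) = 2·3^t.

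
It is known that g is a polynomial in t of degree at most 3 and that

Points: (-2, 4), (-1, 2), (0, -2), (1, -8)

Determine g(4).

-38

First differences: -2, -4, -6. Second differences: -2, -2.
Level-2 differences are constant, so g has degree 2.
Fitting a degree-2 polynomial gives g(t) = -t² - 5t - 2.
Then g(4) = -38.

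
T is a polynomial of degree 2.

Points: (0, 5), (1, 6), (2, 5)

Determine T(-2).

-3

Write T(k) = ak² + bk + c; the 3 given values yield a linear system in the 3 coefficients.
Solving, T(k) = -k² + 2k + 5.
Then T(-2) = -3.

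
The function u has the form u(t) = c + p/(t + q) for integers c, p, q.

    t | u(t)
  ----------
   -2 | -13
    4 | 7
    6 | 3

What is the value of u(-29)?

(u(t) − c)(t + q) = p for each data point; the three points give a linear system in c and q, then p follows.
Solving: c = -3, q = -1, p = 30, so u(t) = -3 + 30/(t − 1).
Then u(-29) = -3 + 30/(-30) = -4.

-4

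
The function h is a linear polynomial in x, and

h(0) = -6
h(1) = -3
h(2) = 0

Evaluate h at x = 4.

6

First differences: 3, 3.
Level-1 differences are constant, so h has degree 1.
Fitting a degree-1 polynomial gives h(x) = 3x - 6.
Then h(4) = 6.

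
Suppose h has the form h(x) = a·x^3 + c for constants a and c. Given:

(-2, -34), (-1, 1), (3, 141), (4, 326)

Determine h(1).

From h(-2) = -34 and h(-1) = 1: -8a + c = -34 and -1a + c = 1.
Subtracting: 7a = 35, so a = 5; then c = -34 − 5·(-8) = 6.
So h(x) = 5x³ + 6, and h(1) = 11.

11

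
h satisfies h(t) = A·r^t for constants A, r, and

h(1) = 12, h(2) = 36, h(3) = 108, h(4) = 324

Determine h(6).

Consecutive ratio: 36/12 = 3, and 108/36 = 3, so r = 3.
Then A·3^1 = 12 gives A = 4, and h(t) = 4·3^t.
h(6) = 4·3^6 = 2916.

2916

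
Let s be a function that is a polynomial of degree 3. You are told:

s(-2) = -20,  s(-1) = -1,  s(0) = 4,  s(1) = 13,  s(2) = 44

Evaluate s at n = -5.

First differences: 19, 5, 9, 31. Second differences: -14, 4, 22. Third differences: 18, 18.
Level-3 differences are constant, so s has degree 3.
Fitting a degree-3 polynomial gives s(n) = 3n³ + 2n² + 4n + 4.
Then s(-5) = -341.

-341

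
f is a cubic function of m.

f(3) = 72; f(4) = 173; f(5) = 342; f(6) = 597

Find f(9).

2058

Write f(m) = am³ + bm² + cm + d; the 4 given values yield a linear system in the 4 coefficients.
Solving, f(m) = 3m³ - 2m² + 4m - 3.
Then f(9) = 2058.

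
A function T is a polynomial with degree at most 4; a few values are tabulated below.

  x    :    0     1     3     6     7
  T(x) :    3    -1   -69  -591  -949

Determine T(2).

-19

Write T(x) = ax^4 + bx³ + cx² + dx + e; the 5 given values yield a linear system in the 5 coefficients.
Solving, the leading coefficient vanishes, and T(x) = -3x³ + 2x² - 3x + 3.
Then T(2) = -19.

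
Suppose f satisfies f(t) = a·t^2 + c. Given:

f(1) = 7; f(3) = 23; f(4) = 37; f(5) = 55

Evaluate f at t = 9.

From f(1) = 7 and f(3) = 23: 1a + c = 7 and 9a + c = 23.
Subtracting: 8a = 16, so a = 2; then c = 7 − 2·1 = 5.
So f(t) = 2t² + 5, and f(9) = 167.

167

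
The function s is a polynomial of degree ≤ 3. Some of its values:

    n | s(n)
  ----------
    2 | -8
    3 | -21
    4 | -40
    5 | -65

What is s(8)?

-176

Write s(n) = an³ + bn² + cn + d; the 4 given values yield a linear system in the 4 coefficients.
Solving, the leading coefficient vanishes, and s(n) = -3n² + 2n.
Then s(8) = -176.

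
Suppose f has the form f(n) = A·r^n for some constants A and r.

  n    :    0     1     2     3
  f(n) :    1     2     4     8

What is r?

Consecutive ratio: 2/1 = 2, and 4/2 = 2, so r = 2.
Then A·2^0 = 1 gives A = 1, and f(n) = 1·2^n.

2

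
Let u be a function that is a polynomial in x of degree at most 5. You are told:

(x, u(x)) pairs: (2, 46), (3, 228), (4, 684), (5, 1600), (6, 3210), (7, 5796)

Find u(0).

First differences: 182, 456, 916, 1610, 2586. Second differences: 274, 460, 694, 976. Third differences: 186, 234, 282. Fourth differences: 48, 48.
Level-4 differences are constant, so u has degree 4.
Fitting a degree-4 polynomial gives u(x) = 2x^4 + 3x³ - 5x.
Then u(0) = 0.

0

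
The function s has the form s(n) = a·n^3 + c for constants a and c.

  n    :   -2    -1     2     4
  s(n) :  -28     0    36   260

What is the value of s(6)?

868

From s(-2) = -28 and s(-1) = 0: -8a + c = -28 and -1a + c = 0.
Subtracting: 7a = 28, so a = 4; then c = -28 − 4·(-8) = 4.
So s(n) = 4n³ + 4, and s(6) = 868.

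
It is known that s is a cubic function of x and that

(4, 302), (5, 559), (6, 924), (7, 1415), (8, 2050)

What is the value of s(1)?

-1

First differences: 257, 365, 491, 635. Second differences: 108, 126, 144. Third differences: 18, 18.
Level-3 differences are constant, so s has degree 3.
Fitting a degree-3 polynomial gives s(x) = 3x³ + 9x² - 7x - 6.
Then s(1) = -1.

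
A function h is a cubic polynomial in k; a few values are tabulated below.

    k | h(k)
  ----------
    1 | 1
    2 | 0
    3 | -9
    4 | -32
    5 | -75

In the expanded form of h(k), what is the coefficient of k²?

2

First differences: -1, -9, -23, -43. Second differences: -8, -14, -20. Third differences: -6, -6.
Level-3 differences are constant, so h has degree 3.
Fitting a degree-3 polynomial gives h(k) = -k³ + 2k².
The coefficient of k² is 2.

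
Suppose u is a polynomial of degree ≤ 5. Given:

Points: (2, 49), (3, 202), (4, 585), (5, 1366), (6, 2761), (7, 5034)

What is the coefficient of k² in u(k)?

5

First differences: 153, 383, 781, 1395, 2273. Second differences: 230, 398, 614, 878. Third differences: 168, 216, 264. Fourth differences: 48, 48.
Level-4 differences are constant, so u has degree 4.
Fitting a degree-4 polynomial gives u(k) = 2k^4 + 5k² - 2k + 1.
The coefficient of k² is 5.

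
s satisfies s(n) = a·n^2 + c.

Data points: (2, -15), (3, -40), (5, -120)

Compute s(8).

-315

From s(2) = -15 and s(3) = -40: 4a + c = -15 and 9a + c = -40.
Subtracting: 5a = -25, so a = -5; then c = -15 − (-5)·4 = 5.
So s(n) = -5n² + 5, and s(8) = -315.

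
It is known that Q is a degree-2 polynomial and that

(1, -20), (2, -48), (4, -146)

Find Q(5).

Write Q(x) = ax² + bx + c; the 3 given values yield a linear system in the 3 coefficients.
Solving, Q(x) = -7x² - 7x - 6.
Then Q(5) = -216.

-216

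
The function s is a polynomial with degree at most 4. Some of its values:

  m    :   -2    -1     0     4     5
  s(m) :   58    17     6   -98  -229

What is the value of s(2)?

2

Write s(m) = am^4 + bm³ + cm² + dm + e; the 5 given values yield a linear system in the 5 coefficients.
Solving, the leading coefficient vanishes, and s(m) = -3m³ + 6m² - 2m + 6.
Then s(2) = 2.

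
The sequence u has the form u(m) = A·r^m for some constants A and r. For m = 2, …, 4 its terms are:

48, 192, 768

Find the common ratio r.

4

Consecutive ratio: 192/48 = 4, and 768/192 = 4, so r = 4.
Then A·4^2 = 48 gives A = 3, and u(m) = 3·4^m.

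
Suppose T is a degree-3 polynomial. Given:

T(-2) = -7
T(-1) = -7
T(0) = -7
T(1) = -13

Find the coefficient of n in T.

-2

Write T(n) = an³ + bn² + cn + d; the 4 given values yield a linear system in the 4 coefficients.
Solving, T(n) = -n³ - 3n² - 2n - 7.
The coefficient of n is -2.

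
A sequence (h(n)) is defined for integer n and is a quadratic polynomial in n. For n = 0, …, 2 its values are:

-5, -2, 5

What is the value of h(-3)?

10

Write h(n) = an² + bn + c; the 3 given values yield a linear system in the 3 coefficients.
Solving, h(n) = 2n² + n - 5.
Then h(-3) = 10.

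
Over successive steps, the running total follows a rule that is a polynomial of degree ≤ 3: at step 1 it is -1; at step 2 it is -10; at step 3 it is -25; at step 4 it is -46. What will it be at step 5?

-73

Write the value at m as s(m).
First differences: -9, -15, -21. Second differences: -6, -6.
Level-2 differences are constant, so s has degree 2.
Fitting a degree-2 polynomial gives s(m) = -3m² + 2.
Then s(5) = -73.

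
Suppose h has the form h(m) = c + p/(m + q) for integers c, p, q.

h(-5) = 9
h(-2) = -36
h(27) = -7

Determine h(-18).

(h(m) − c)(m + q) = p for each data point; the three points give a linear system in c and q, then p follows.
Solving: c = -6, q = 3, p = -30, so h(m) = -6 − 30/(m + 3).
Then h(-18) = -6 − 30/(-15) = -4.

-4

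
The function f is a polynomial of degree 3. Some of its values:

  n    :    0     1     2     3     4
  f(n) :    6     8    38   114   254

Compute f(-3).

First differences: 2, 30, 76, 140. Second differences: 28, 46, 64. Third differences: 18, 18.
Level-3 differences are constant, so f has degree 3.
Fitting a degree-3 polynomial gives f(n) = 3n³ + 5n² - 6n + 6.
Then f(-3) = -12.

-12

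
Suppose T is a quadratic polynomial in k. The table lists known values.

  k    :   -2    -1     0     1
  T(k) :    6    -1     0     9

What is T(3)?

51

First differences: -7, 1, 9. Second differences: 8, 8.
Level-2 differences are constant, so T has degree 2.
Fitting a degree-2 polynomial gives T(k) = 4k² + 5k.
Then T(3) = 51.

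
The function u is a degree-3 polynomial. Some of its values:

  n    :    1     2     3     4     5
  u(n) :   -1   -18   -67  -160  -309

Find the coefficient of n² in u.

-4

Write u(n) = an³ + bn² + cn + d; the 5 given values yield a linear system in the 4 coefficients.
Solving, u(n) = -2n³ - 4n² + 9n - 4.
The coefficient of n² is -4.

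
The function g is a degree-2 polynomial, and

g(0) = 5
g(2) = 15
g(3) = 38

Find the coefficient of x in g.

Write g(x) = ax² + bx + c; the 3 given values yield a linear system in the 3 coefficients.
Solving, g(x) = 6x² - 7x + 5.
The coefficient of x is -7.

-7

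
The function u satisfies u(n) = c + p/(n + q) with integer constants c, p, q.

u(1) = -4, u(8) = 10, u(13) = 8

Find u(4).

(u(n) − c)(n + q) = p for each data point; the three points give a linear system in c and q, then p follows.
Solving: c = 6, q = -3, p = 20, so u(n) = 6 + 20/(n − 3).
Then u(4) = 6 + 20/1 = 26.

26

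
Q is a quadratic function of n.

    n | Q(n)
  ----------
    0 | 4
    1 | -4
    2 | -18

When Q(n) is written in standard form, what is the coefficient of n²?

-3

Write Q(n) = an² + bn + c; the 3 given values yield a linear system in the 3 coefficients.
Solving, Q(n) = -3n² - 5n + 4.
The coefficient of n² is -3.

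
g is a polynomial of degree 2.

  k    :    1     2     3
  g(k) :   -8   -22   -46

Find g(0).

Write g(k) = ak² + bk + c; the 3 given values yield a linear system in the 3 coefficients.
Solving, g(k) = -5k² + k - 4.
Then g(0) = -4.

-4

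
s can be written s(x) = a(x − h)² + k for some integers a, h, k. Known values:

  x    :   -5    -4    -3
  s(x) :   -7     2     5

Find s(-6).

First differences 9, 3; second difference -6 = 2a, so a = -3.
Expanding, the x-coefficient is −2ah = 6h; matching it to the data gives h = -3, and then k = 5.
So s(x) = -3(x + 3)² + 5.
s(-6) = -3·(-3)² + 5 = -22.

-22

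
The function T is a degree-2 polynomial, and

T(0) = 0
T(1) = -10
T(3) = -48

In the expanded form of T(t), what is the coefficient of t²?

-3

Write T(t) = at² + bt + c; the 3 given values yield a linear system in the 3 coefficients.
Solving, T(t) = -3t² - 7t.
The coefficient of t² is -3.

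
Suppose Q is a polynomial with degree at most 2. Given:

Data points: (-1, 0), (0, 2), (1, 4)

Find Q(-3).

-4

First differences: 2, 2.
Level-1 differences are constant, so Q has degree 1.
Fitting a degree-1 polynomial gives Q(n) = 2n + 2.
Then Q(-3) = -4.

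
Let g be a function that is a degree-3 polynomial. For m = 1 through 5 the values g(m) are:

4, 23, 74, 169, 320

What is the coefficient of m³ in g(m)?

First differences: 19, 51, 95, 151. Second differences: 32, 44, 56. Third differences: 12, 12.
Level-3 differences are constant, so g has degree 3.
Fitting a degree-3 polynomial gives g(m) = 2m³ + 4m² - 7m + 5.
The coefficient of m³ is 2.

2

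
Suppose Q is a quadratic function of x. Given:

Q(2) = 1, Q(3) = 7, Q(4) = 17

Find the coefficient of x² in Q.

Write Q(x) = ax² + bx + c; the 3 given values yield a linear system in the 3 coefficients.
Solving, Q(x) = 2x² - 4x + 1.
The coefficient of x² is 2.

2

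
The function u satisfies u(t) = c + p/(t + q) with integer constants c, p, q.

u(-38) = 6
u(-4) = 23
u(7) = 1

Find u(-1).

(u(t) − c)(t + q) = p for each data point; the three points give a linear system in c and q, then p follows.
Solving: c = 5, q = 2, p = -36, so u(t) = 5 − 36/(t + 2).
Then u(-1) = 5 − 36/1 = -31.

-31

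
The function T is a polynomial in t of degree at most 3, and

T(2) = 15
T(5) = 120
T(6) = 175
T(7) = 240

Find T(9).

400

Write T(t) = at³ + bt² + ct + d; the 4 given values yield a linear system in the 4 coefficients.
Solving, the leading coefficient vanishes, and T(t) = 5t² - 5.
Then T(9) = 400.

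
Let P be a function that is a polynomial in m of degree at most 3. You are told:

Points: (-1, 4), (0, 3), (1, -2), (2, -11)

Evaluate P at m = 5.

-62

First differences: -1, -5, -9. Second differences: -4, -4.
Level-2 differences are constant, so P has degree 2.
Fitting a degree-2 polynomial gives P(m) = -2m² - 3m + 3.
Then P(5) = -62.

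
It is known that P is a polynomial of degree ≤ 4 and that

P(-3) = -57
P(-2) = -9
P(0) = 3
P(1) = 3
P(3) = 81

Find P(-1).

5

Write P(t) = at^4 + bt³ + ct² + dt + e; the 5 given values yield a linear system in the 5 coefficients.
Solving, the leading coefficient vanishes, and P(t) = 3t³ + t² - 4t + 3.
Then P(-1) = 5.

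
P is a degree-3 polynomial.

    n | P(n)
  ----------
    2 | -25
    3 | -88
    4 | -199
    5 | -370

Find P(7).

-940

Write P(n) = an³ + bn² + cn + d; the 4 given values yield a linear system in the 4 coefficients.
Solving, P(n) = -2n³ - 6n² + 5n + 5.
Then P(7) = -940.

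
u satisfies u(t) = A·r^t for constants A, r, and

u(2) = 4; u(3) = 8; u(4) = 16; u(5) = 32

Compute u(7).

128

Consecutive ratio: 8/4 = 2, and 16/8 = 2, so r = 2.
Then A·2^2 = 4 gives A = 1, and u(t) = 1·2^t.
u(7) = 1·2^7 = 128.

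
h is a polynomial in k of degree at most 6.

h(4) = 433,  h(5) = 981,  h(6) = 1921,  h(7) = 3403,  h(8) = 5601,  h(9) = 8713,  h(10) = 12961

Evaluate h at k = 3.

151

Write h(k) = ak^6 + bk^5 + ck^4 + dk³ + ek² + pk + q; the 7 given values yield a linear system in the 7 coefficients.
Solving, the top 2 coefficients vanish, and h(k) = k^4 + 3k³ - 4k + 1.
Then h(3) = 151.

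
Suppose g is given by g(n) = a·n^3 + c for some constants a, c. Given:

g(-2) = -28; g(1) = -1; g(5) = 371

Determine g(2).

20

From g(-2) = -28 and g(1) = -1: -8a + c = -28 and 1a + c = -1.
Subtracting: 9a = 27, so a = 3; then c = -28 − 3·(-8) = -4.
So g(n) = 3n³ − 4, and g(2) = 20.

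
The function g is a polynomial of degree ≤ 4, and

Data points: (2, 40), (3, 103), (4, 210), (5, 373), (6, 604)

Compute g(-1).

-5

First differences: 63, 107, 163, 231. Second differences: 44, 56, 68. Third differences: 12, 12.
Level-3 differences are constant, so g has degree 3.
Fitting a degree-3 polynomial gives g(n) = 2n³ + 4n² + 5n - 2.
Then g(-1) = -5.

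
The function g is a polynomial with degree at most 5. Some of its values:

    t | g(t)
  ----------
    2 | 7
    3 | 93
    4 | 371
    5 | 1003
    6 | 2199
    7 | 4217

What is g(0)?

First differences: 86, 278, 632, 1196, 2018. Second differences: 192, 354, 564, 822. Third differences: 162, 210, 258. Fourth differences: 48, 48.
Level-4 differences are constant, so g has degree 4.
Fitting a degree-4 polynomial gives g(t) = 2t^4 - t³ - 5t² + 3.
Then g(0) = 3.

3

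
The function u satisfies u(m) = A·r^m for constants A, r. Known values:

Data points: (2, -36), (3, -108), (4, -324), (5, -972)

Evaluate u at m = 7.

-8748

Consecutive ratio: -108/(-36) = 3, and -324/(-108) = 3, so r = 3.
Then A·3^2 = -36 gives A = -4, and u(m) = -4·3^m.
u(7) = -4·3^7 = -8748.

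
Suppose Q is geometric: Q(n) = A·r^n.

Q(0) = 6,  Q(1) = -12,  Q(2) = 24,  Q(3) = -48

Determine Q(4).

Consecutive ratio: -12/6 = -2, and 24/(-12) = -2, so r = -2.
Then A·(-2)^0 = 6 gives A = 6, and Q(n) = 6·(-2)^n.
Q(4) = 6·(-2)^4 = 96.

96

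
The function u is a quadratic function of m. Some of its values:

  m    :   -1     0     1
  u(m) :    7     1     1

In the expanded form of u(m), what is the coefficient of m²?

3

Write u(m) = am² + bm + c; the 3 given values yield a linear system in the 3 coefficients.
Solving, u(m) = 3m² - 3m + 1.
The coefficient of m² is 3.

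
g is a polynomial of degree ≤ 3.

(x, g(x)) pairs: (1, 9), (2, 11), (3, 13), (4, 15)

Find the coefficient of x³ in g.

First differences: 2, 2, 2.
Level-1 differences are constant, so g has degree 1.
Fitting a degree-1 polynomial gives g(x) = 2x + 7.
The coefficient of x³ is 0.

0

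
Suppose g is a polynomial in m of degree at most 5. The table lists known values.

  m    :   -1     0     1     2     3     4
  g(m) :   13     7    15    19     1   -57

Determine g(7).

-651

First differences: -6, 8, 4, -18, -58. Second differences: 14, -4, -22, -40. Third differences: -18, -18, -18.
Level-3 differences are constant, so g has degree 3.
Fitting a degree-3 polynomial gives g(m) = -3m³ + 7m² + 4m + 7.
Then g(7) = -651.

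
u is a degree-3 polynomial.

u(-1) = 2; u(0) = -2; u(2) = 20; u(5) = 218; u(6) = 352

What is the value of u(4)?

122

Write u(x) = ax³ + bx² + cx + d; the 5 given values yield a linear system in the 4 coefficients.
Solving, u(x) = x³ + 4x² - x - 2.
Then u(4) = 122.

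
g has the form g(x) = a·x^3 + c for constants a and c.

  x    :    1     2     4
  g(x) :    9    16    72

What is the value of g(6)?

From g(1) = 9 and g(2) = 16: 1a + c = 9 and 8a + c = 16.
Subtracting: 7a = 7, so a = 1; then c = 9 − 1·1 = 8.
So g(x) = 1x³ + 8, and g(6) = 224.

224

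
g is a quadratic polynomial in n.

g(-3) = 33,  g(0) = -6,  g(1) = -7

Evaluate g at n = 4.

Write g(n) = an² + bn + c; the 3 given values yield a linear system in the 3 coefficients.
Solving, g(n) = 3n² - 4n - 6.
Then g(4) = 26.

26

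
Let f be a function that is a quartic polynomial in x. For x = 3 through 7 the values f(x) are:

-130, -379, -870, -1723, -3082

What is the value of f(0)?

5

Write f(x) = ax^4 + bx³ + cx² + dx + e; the 5 given values yield a linear system in the 5 coefficients.
Solving, f(x) = -x^4 - 2x³ + 5.
Then f(0) = 5.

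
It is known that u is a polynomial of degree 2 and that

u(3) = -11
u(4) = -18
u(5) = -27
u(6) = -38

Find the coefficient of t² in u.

First differences: -7, -9, -11. Second differences: -2, -2.
Level-2 differences are constant, so u has degree 2.
Fitting a degree-2 polynomial gives u(t) = -t² - 2.
The coefficient of t² is -1.

-1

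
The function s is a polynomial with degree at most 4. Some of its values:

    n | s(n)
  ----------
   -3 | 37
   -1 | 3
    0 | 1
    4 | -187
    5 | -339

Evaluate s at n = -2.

11

Write s(n) = an^4 + bn³ + cn² + dn + e; the 5 given values yield a linear system in the 5 coefficients.
Solving, the leading coefficient vanishes, and s(n) = -2n³ - 3n² - 3n + 1.
Then s(-2) = 11.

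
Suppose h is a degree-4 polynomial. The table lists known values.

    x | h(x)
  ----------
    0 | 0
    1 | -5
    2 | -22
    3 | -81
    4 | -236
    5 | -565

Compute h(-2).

First differences: -5, -17, -59, -155, -329. Second differences: -12, -42, -96, -174. Third differences: -30, -54, -78. Fourth differences: -24, -24.
Level-4 differences are constant, so h has degree 4.
Fitting a degree-4 polynomial gives h(x) = -x^4 + x³ - 2x² - 3x.
Then h(-2) = -26.

-26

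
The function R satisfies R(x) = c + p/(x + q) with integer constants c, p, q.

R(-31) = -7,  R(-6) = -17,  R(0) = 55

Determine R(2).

15

(R(x) − c)(x + q) = p for each data point; the three points give a linear system in c and q, then p follows.
Solving: c = -5, q = 1, p = 60, so R(x) = -5 + 60/(x + 1).
Then R(2) = -5 + 60/3 = 15.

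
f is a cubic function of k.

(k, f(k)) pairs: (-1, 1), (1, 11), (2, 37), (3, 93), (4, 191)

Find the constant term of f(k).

Write f(k) = ak³ + bk² + ck + d; the 5 given values yield a linear system in the 4 coefficients.
Solving, f(k) = 2k³ + 3k² + 3k + 3.
The constant term is f(0) = 3.

3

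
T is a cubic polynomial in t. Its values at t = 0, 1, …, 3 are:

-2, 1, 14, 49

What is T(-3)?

Write T(t) = at³ + bt² + ct + d; the 4 given values yield a linear system in the 4 coefficients.
Solving, T(t) = 2t³ - t² + 2t - 2.
Then T(-3) = -71.

-71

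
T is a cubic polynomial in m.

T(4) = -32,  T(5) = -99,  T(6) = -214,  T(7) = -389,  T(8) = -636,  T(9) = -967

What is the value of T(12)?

First differences: -67, -115, -175, -247, -331. Second differences: -48, -60, -72, -84. Third differences: -12, -12, -12.
Level-3 differences are constant, so T has degree 3.
Fitting a degree-3 polynomial gives T(m) = -2m³ + 6m² + m - 4.
Then T(12) = -2584.

-2584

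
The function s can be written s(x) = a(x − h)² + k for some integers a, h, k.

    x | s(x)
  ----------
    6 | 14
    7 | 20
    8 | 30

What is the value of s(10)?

62

First differences 6, 10; second difference 4 = 2a, so a = 2.
Expanding, the x-coefficient is −2ah = -4h; matching it to the data gives h = 5, and then k = 12.
So s(x) = 2(x − 5)² + 12.
s(10) = 2·5² + 12 = 62.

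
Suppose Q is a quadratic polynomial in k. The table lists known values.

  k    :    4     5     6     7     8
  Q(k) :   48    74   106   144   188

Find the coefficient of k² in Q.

3

Write Q(k) = ak² + bk + c; the 5 given values yield a linear system in the 3 coefficients.
Solving, Q(k) = 3k² - k + 4.
The coefficient of k² is 3.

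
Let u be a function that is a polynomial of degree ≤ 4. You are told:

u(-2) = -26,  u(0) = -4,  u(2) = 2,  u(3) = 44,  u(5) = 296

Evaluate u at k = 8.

1364

Write u(k) = ak^4 + bk³ + ck² + dk + e; the 5 given values yield a linear system in the 5 coefficients.
Solving, the leading coefficient vanishes, and u(k) = 3k³ - 2k² - 5k - 4.
Then u(8) = 1364.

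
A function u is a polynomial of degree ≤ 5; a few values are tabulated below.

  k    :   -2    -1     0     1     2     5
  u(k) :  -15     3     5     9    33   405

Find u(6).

Write u(k) = ak^5 + bk^4 + ck³ + dk² + ek + p; the 6 given values yield a linear system in the 6 coefficients.
Solving, the top 2 coefficients vanish, and u(k) = 3k³ + k² + 5.
Then u(6) = 689.

689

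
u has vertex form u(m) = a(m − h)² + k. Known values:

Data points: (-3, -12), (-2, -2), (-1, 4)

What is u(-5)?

First differences 10, 6; second difference -4 = 2a, so a = -2.
Expanding, the m-coefficient is −2ah = 4h; matching it to the data gives h = 0, and then k = 6.
So u(m) = -2(m + 0)² + 6.
u(-5) = -2·(-5)² + 6 = -44.

-44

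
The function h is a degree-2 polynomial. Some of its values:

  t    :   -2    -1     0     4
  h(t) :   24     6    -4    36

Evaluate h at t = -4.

84

Write h(t) = at² + bt + c; the 4 given values yield a linear system in the 3 coefficients.
Solving, h(t) = 4t² - 6t - 4.
Then h(-4) = 84.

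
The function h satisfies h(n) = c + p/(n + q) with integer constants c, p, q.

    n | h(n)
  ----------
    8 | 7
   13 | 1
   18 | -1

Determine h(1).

(h(n) − c)(n + q) = p for each data point; the three points give a linear system in c and q, then p follows.
Solving: c = -5, q = -3, p = 60, so h(n) = -5 + 60/(n − 3).
Then h(1) = -5 + 60/(-2) = -35.

-35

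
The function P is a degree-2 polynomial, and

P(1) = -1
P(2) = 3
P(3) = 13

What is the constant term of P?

1

Write P(n) = an² + bn + c; the 3 given values yield a linear system in the 3 coefficients.
Solving, P(n) = 3n² - 5n + 1.
The constant term is P(0) = 1.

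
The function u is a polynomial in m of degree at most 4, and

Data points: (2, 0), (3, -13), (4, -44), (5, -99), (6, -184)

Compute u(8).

First differences: -13, -31, -55, -85. Second differences: -18, -24, -30. Third differences: -6, -6.
Level-3 differences are constant, so u has degree 3.
Fitting a degree-3 polynomial gives u(m) = -m³ + 6m - 4.
Then u(8) = -468.

-468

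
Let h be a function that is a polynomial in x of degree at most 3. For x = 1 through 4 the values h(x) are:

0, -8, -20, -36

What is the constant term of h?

4

First differences: -8, -12, -16. Second differences: -4, -4.
Level-2 differences are constant, so h has degree 2.
Fitting a degree-2 polynomial gives h(x) = -2x² - 2x + 4.
The constant term is h(0) = 4.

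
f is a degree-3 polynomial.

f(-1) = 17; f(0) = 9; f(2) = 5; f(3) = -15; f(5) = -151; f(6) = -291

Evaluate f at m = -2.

Write f(m) = am³ + bm² + cm + d; the 6 given values yield a linear system in the 4 coefficients.
Solving, f(m) = -2m³ + 4m² - 2m + 9.
Then f(-2) = 45.

45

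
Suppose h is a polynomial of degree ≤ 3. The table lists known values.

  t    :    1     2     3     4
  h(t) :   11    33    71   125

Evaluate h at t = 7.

Write h(t) = at³ + bt² + ct + d; the 4 given values yield a linear system in the 4 coefficients.
Solving, the leading coefficient vanishes, and h(t) = 8t² - 2t + 5.
Then h(7) = 383.

383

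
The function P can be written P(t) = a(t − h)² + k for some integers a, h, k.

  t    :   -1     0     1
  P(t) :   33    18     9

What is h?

First differences -15, -9; second difference 6 = 2a, so a = 3.
Expanding, the t-coefficient is −2ah = -6h; matching it to the data gives h = 2, and then k = 6.
So P(t) = 3(t − 2)² + 6.
Hence h = 2.

2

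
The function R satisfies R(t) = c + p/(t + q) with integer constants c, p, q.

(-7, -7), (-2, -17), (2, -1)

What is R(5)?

(R(t) − c)(t + q) = p for each data point; the three points give a linear system in c and q, then p follows.
Solving: c = -5, q = 1, p = 12, so R(t) = -5 + 12/(t + 1).
Then R(5) = -5 + 12/6 = -3.

-3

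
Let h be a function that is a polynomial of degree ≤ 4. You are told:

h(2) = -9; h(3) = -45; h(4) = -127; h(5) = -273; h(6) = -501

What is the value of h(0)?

Write h(m) = am^4 + bm³ + cm² + dm + e; the 5 given values yield a linear system in the 5 coefficients.
Solving, the leading coefficient vanishes, and h(m) = -3m³ + 4m² + m - 3.
Then h(0) = -3.

-3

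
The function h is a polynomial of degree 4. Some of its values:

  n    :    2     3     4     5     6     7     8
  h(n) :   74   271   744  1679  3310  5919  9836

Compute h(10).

23154

First differences: 197, 473, 935, 1631, 2609, 3917. Second differences: 276, 462, 696, 978, 1308. Third differences: 186, 234, 282, 330. Fourth differences: 48, 48, 48.
Level-4 differences are constant, so h has degree 4.
Fitting a degree-4 polynomial gives h(n) = 2n^4 + 3n³ + n² + 5n + 4.
Then h(10) = 23154.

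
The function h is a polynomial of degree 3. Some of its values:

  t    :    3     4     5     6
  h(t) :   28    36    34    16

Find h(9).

Write h(t) = at³ + bt² + ct + d; the 4 given values yield a linear system in the 4 coefficients.
Solving, h(t) = -t³ + 7t² - 4t + 4.
Then h(9) = -194.

-194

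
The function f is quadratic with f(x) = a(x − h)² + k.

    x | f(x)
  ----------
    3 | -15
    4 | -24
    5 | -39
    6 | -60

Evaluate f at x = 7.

-87

First differences -9, -15, -21; second difference -6 = 2a, so a = -3.
Expanding, the x-coefficient is −2ah = 6h; matching it to the data gives h = 2, and then k = -12.
So f(x) = -3(x − 2)² − 12.
f(7) = -3·5² − 12 = -87.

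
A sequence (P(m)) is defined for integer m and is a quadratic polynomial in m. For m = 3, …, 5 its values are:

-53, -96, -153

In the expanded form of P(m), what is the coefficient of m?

Write P(m) = am² + bm + c; the 3 given values yield a linear system in the 3 coefficients.
Solving, P(m) = -7m² + 6m - 8.
The coefficient of m is 6.

6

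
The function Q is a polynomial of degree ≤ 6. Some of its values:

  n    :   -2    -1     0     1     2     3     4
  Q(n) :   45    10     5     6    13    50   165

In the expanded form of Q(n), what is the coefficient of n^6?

First differences: -35, -5, 1, 7, 37, 115. Second differences: 30, 6, 6, 30, 78. Third differences: -24, 0, 24, 48. Fourth differences: 24, 24, 24.
Level-4 differences are constant, so Q has degree 4.
Fitting a degree-4 polynomial gives Q(n) = n^4 - 2n³ + 2n² + 5.
The coefficient of n^6 is 0.

0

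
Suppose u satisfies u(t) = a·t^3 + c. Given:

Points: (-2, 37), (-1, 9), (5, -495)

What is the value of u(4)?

-251

From u(-2) = 37 and u(-1) = 9: -8a + c = 37 and -1a + c = 9.
Subtracting: 7a = -28, so a = -4; then c = 37 − (-4)·(-8) = 5.
So u(t) = -4t³ + 5, and u(4) = -251.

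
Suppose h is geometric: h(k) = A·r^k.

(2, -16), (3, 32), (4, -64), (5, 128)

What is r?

Consecutive ratio: 32/(-16) = -2, and -64/32 = -2, so r = -2.
Then A·(-2)^2 = -16 gives A = -4, and h(k) = -4·(-2)^k.

-2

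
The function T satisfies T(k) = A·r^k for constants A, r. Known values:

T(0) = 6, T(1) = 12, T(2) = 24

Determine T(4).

96

Consecutive ratio: 12/6 = 2, and 24/12 = 2, so r = 2.
Then A·2^0 = 6 gives A = 6, and T(k) = 6·2^k.
T(4) = 6·2^4 = 96.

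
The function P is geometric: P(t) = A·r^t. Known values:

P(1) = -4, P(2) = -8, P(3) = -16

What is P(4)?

-32

Consecutive ratio: -8/(-4) = 2, and -16/(-8) = 2, so r = 2.
Then A·2^1 = -4 gives A = -2, and P(t) = -2·2^t.
P(4) = -2·2^4 = -32.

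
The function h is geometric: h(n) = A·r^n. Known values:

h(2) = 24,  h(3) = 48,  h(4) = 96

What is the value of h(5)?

192

Consecutive ratio: 48/24 = 2, and 96/48 = 2, so r = 2.
Then A·2^2 = 24 gives A = 6, and h(n) = 6·2^n.
h(5) = 6·2^5 = 192.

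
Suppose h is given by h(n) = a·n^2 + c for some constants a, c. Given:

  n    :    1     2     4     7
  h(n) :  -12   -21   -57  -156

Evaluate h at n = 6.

From h(1) = -12 and h(2) = -21: 1a + c = -12 and 4a + c = -21.
Subtracting: 3a = -9, so a = -3; then c = -12 − (-3)·1 = -9.
So h(n) = -3n² − 9, and h(6) = -117.

-117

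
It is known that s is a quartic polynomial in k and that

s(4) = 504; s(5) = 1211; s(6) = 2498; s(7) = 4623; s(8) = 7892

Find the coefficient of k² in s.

3

Write s(k) = ak^4 + bk³ + ck² + dk + e; the 5 given values yield a linear system in the 5 coefficients.
Solving, s(k) = 2k^4 - k³ + 3k² + 3k - 4.
The coefficient of k² is 3.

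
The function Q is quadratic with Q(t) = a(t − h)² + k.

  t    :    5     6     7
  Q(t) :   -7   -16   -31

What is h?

4

First differences -9, -15; second difference -6 = 2a, so a = -3.
Expanding, the t-coefficient is −2ah = 6h; matching it to the data gives h = 4, and then k = -4.
So Q(t) = -3(t − 4)² − 4.
Hence h = 4.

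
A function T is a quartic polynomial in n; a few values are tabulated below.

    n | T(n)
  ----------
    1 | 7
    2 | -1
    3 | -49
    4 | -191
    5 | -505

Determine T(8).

Write T(n) = an^4 + bn³ + cn² + dn + e; the 5 given values yield a linear system in the 5 coefficients.
Solving, T(n) = -n^4 + n³ - n² + 3n + 5.
Then T(8) = -3619.

-3619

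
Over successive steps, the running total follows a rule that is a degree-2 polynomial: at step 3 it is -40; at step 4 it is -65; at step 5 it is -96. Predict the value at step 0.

-1

Write the value at k as T(k).
Write T(k) = ak² + bk + c; the 3 given values yield a linear system in the 3 coefficients.
Solving, T(k) = -3k² - 4k - 1.
Then T(0) = -1.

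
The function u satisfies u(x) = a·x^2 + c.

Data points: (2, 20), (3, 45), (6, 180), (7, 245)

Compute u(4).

80

From u(2) = 20 and u(3) = 45: 4a + c = 20 and 9a + c = 45.
Subtracting: 5a = 25, so a = 5; then c = 20 − 5·4 = 0.
So u(x) = 5x² + 0, and u(4) = 80.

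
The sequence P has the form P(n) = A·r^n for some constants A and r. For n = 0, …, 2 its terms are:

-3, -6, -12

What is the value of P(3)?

-24

Consecutive ratio: -6/(-3) = 2, and -12/(-6) = 2, so r = 2.
Then A·2^0 = -3 gives A = -3, and P(n) = -3·2^n.
P(3) = -3·2^3 = -24.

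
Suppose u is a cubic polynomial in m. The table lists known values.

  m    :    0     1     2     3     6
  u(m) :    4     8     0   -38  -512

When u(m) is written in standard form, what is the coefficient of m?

Write u(m) = am³ + bm² + cm + d; the 5 given values yield a linear system in the 4 coefficients.
Solving, u(m) = -3m³ + 3m² + 4m + 4.
The coefficient of m is 4.

4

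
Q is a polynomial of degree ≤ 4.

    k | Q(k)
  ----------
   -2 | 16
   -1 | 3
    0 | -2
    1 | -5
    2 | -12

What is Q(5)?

-117

Write Q(k) = ak^4 + bk³ + ck² + dk + e; the 5 given values yield a linear system in the 5 coefficients.
Solving, the leading coefficient vanishes, and Q(k) = -k³ + k² - 3k - 2.
Then Q(5) = -117.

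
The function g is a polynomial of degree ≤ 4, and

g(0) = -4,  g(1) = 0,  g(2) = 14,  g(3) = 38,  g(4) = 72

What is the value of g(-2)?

18

Write g(x) = ax^4 + bx³ + cx² + dx + e; the 5 given values yield a linear system in the 5 coefficients.
Solving, the top 2 coefficients vanish, and g(x) = 5x² - x - 4.
Then g(-2) = 18.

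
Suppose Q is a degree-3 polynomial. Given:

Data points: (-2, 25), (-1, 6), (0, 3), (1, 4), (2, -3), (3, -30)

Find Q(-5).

First differences: -19, -3, 1, -7, -27. Second differences: 16, 4, -8, -20. Third differences: -12, -12, -12.
Level-3 differences are constant, so Q has degree 3.
Fitting a degree-3 polynomial gives Q(t) = -2t³ + 2t² + t + 3.
Then Q(-5) = 298.

298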